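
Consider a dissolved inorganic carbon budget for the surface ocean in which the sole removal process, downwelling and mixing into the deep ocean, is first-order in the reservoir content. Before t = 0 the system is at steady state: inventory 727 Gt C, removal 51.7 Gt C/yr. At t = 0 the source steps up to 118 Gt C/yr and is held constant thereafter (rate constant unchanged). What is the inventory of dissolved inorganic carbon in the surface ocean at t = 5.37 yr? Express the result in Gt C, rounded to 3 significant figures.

The sink rate constant is k = F₀/M₀ = 51.7/727 = 0.07111 yr⁻¹.
Solving dM/dt = F₁ − kM with M(0) = M₀ gives M(t) = F₁/k + (M₀ − F₁/k)·e^(−kt).
F₁/k = 118/0.07111 = 1659.3 Gt C; kt = 0.07111 × 5.37 = 0.3819, e^(−kt) = 0.6826.
M(5.37) = 1659.3 + (727 − 1659.3) × 0.6826 = 1659.3 − 636.4 = 1022.9 Gt C.

1020 Gt C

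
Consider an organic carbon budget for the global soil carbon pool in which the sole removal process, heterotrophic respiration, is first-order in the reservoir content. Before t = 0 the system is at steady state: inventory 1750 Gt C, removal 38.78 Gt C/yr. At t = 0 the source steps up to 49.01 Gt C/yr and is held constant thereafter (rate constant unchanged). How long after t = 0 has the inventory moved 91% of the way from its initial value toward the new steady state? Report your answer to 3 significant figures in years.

109 yr

τ = M₀/F₀ = 1750/38.78 = 45.13 yr.
The remaining gap fraction is e^(−t/τ); 91% covered ⇒ e^(−t/τ) = 0.0900.
t = −τ ln(0.0900) = 45.13 × 2.408 = 108.7 yr.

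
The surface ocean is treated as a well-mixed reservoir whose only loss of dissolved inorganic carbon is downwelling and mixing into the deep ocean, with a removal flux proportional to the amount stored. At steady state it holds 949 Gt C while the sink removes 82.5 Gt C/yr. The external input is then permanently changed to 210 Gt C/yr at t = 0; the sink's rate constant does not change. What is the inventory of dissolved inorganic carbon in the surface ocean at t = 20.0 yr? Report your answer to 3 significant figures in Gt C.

τ = M₀/F₀ = 949/82.5 = 11.50 yr; rate constant k = 1/τ.
New steady state M_∞ = F₁/k = F₁·τ = 210 × 11.50 = 2415.6 Gt C.
M(t) = M_∞ + (M₀ − M_∞)·e^(−t/τ); t/τ = 20.0/11.50 = 1.739, so e^(−t/τ) = 0.1758.
M(t) = 2415.6 − 1467 × 0.1758 = 2157.9 Gt C.

2160 Gt C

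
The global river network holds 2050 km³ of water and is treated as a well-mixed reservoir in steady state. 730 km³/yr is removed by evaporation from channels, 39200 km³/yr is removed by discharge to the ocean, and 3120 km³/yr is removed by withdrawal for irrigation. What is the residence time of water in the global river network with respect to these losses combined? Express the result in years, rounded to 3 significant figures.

Total removal = 730.0 + 39200 + 3120 = 43050 km³/yr.
τ = M / ΣF_out = 2050 / 43050 = 0.04762 yr.

0.0476 yr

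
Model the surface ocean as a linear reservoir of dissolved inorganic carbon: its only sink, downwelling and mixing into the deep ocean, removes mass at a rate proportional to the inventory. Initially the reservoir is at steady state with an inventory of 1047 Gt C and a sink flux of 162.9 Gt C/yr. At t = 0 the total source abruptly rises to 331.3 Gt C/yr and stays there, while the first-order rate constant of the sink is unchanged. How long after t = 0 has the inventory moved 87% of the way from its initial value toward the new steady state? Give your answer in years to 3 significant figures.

13.1 yr

τ = M₀/F₀ = 1047/162.9 = 6.427 yr.
The remaining gap fraction is e^(−t/τ); 87% covered ⇒ e^(−t/τ) = 0.130.
t = −τ ln(0.130) = 6.427 × 2.040 = 13.11 yr.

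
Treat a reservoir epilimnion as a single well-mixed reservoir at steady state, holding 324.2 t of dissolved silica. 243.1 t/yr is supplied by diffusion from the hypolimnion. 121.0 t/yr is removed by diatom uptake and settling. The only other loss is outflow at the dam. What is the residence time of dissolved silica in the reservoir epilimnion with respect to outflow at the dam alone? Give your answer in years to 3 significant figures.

2.66 yr

At steady state ΣF_in = ΣF_out.
ΣF_in = 243.10 t/yr.
Outflow at the dam flux = ΣF_in − (121.0) = 243.10 − 121.0 = 122.1 t/yr.
τ = M / F = 324.2 / 122.1 = 2.655 yr.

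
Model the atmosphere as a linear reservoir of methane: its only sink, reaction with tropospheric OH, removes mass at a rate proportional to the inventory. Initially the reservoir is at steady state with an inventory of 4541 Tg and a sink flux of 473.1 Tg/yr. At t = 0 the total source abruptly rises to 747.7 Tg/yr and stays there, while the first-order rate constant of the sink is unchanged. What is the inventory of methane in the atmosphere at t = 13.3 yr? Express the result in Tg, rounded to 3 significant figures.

τ = M₀/F₀ = 4541/473.1 = 9.598 yr; rate constant k = 1/τ.
New steady state M_∞ = F₁/k = F₁·τ = 747.7 × 9.598 = 7176.7 Tg.
M(t) = M_∞ + (M₀ − M_∞)·e^(−t/τ); t/τ = 13.3/9.598 = 1.386, so e^(−t/τ) = 0.2502.
M(t) = 7176.7 − 2636 × 0.2502 = 6517.4 Tg.

6520 Tg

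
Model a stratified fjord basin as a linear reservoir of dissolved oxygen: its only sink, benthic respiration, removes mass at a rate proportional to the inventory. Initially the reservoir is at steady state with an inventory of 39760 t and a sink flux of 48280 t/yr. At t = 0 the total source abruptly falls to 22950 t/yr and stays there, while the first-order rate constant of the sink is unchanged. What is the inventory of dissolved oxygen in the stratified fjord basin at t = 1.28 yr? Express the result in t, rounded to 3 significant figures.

τ = M₀/F₀ = 39760/48280 = 0.8235 yr; rate constant k = 1/τ.
New steady state M_∞ = F₁/k = F₁·τ = 22950 × 0.8235 = 18900 t.
M(t) = M_∞ + (M₀ − M_∞)·e^(−t/τ); t/τ = 1.28/0.8235 = 1.554, so e^(−t/τ) = 0.2113.
M(t) = 18900 + 20860 × 0.2113 = 23309 t.

23300 t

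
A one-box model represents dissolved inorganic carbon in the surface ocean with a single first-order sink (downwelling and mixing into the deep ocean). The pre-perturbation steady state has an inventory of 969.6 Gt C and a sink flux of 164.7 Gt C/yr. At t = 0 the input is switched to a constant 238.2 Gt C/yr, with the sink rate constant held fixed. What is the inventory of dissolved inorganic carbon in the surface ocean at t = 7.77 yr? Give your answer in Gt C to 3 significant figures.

1290 Gt C

The sink rate constant is k = F₀/M₀ = 164.7/969.6 = 0.1699 yr⁻¹.
Solving dM/dt = F₁ − kM with M(0) = M₀ gives M(t) = F₁/k + (M₀ − F₁/k)·e^(−kt).
F₁/k = 238.2/0.1699 = 1402.3 Gt C; kt = 0.1699 × 7.77 = 1.320, e^(−kt) = 0.2672.
M(7.77) = 1402.3 + (969.6 − 1402.3) × 0.2672 = 1402.3 − 115.6 = 1286.7 Gt C.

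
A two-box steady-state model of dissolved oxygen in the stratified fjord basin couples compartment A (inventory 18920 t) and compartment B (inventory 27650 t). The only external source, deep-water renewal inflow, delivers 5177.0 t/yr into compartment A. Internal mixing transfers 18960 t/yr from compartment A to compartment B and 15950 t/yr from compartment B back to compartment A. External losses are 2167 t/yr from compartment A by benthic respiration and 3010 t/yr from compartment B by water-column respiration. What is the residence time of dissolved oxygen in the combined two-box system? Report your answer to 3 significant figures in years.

For the system as a whole, the A↔B exchange is internal and contributes nothing to the throughput; only the external sinks remove mass.
M_total = 18920 + 27650 = 46570 t.
ΣF_external_out = 2167 + 3010 = 5177.0 t/yr.
τ = M_total / ΣF_ext = 46570 / 5177.0 = 8.996 yr.

9.00 yr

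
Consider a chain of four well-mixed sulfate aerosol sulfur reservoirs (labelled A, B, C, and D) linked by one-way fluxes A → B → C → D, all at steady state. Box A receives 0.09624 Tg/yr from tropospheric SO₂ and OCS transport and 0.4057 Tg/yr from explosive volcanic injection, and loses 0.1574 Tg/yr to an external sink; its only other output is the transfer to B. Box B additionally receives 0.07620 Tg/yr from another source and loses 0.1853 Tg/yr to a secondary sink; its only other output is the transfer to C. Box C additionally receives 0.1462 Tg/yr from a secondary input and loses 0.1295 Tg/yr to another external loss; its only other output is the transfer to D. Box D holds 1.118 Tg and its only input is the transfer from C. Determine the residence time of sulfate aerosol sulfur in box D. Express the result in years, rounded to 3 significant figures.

4.43 yr

Box A: F(A→B) = (0.09624 + 0.4057) − 0.1574 = 0.34454 Tg/yr.
Box B: F(B→C) = (0.34454 + 0.07620) − 0.1853 = 0.23544 Tg/yr.
Box C: F(C→D) = (0.23544 + 0.1462) − 0.1295 = 0.25214 Tg/yr.
Box D throughput = its input = 0.25214 Tg/yr; τ = 1.118 / 0.25214 = 4.434 yr.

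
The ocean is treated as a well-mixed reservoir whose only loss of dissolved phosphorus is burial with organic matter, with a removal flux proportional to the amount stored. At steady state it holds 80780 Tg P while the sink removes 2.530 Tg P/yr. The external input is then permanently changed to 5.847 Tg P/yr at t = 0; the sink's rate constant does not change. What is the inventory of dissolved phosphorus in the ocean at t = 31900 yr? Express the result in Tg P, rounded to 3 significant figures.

Residence time τ = M₀/F₀ = 31930 yr. The eventual steady state is M_∞ = M₀·(F₁/F₀) = 80780 × 5.847/2.530 = 186690 Tg P.
The anomaly ΔM(t) = M(t) − M_∞ decays as ΔM₀·e^(−t/τ) with ΔM₀ = 80780 − 186690 = −105900 Tg P.
At t = 31900 yr, e^(−t/τ) = e^(−0.9991) = 0.3682, so ΔM = −39000 Tg P and M = 186690 − 39000 = 147690 Tg P.

148000 Tg P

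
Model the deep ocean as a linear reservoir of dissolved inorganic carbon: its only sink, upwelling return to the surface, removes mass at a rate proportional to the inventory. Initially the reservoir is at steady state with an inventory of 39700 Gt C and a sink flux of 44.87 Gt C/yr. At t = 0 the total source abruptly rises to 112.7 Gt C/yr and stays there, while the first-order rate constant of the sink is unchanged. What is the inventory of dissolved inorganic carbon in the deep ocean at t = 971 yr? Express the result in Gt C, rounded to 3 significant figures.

The sink rate constant is k = F₀/M₀ = 44.87/39700 = 0.001130 yr⁻¹.
Solving dM/dt = F₁ − kM with M(0) = M₀ gives M(t) = F₁/k + (M₀ − F₁/k)·e^(−kt).
F₁/k = 112.7/0.001130 = 99715 Gt C; kt = 0.001130 × 971 = 1.097, e^(−kt) = 0.3337.
M(971) = 99715 + (39700 − 99715) × 0.3337 = 99715 − 20030 = 79686 Gt C.

79700 Gt C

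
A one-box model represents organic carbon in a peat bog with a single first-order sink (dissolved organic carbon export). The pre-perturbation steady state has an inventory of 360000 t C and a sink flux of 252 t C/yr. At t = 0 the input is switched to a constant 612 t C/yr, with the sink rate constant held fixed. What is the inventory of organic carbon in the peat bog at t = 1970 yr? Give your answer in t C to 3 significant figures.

745000 t C

τ = M₀/F₀ = 360000/252 = 1429 yr; rate constant k = 1/τ.
New steady state M_∞ = F₁/k = F₁·τ = 612 × 1429 = 874290 t C.
M(t) = M_∞ + (M₀ − M_∞)·e^(−t/τ); t/τ = 1970/1429 = 1.379, so e^(−t/τ) = 0.2518.
M(t) = 874290 − 514300 × 0.2518 = 744770 t C.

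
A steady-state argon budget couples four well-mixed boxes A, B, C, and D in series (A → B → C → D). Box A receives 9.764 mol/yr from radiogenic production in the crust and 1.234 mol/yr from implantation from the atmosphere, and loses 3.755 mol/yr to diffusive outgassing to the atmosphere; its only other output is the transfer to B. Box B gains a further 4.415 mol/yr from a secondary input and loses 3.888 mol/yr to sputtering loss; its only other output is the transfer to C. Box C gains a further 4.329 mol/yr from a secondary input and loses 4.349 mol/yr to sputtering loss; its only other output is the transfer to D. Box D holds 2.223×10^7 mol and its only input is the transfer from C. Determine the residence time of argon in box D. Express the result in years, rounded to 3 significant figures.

2.87×10^6 yr

Box A: F(A→B) = (9.764 + 1.234) − 3.755 = 7.2430 mol/yr.
Box B: F(B→C) = (7.2430 + 4.415) − 3.888 = 7.7700 mol/yr.
Box C: F(C→D) = (7.7700 + 4.329) − 4.349 = 7.7500 mol/yr.
Box D throughput = its input = 7.7500 mol/yr; τ = 2.223×10^7 / 7.7500 = 2.868×10^6 yr.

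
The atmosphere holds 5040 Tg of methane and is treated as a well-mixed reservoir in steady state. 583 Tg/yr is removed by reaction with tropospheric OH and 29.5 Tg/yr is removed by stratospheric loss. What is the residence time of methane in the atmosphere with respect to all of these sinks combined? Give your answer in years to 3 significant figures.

Total removal flux = 583 + 29.5 = 612.50 Tg/yr.
τ = M / ΣF_out = 5040 / 612.50 = 8.229 yr.

8.23 yr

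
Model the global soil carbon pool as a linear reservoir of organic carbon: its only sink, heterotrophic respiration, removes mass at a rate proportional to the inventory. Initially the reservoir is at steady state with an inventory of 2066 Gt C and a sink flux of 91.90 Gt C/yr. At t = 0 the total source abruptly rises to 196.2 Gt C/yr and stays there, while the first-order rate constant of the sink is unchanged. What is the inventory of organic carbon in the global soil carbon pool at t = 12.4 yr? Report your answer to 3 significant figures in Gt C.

3060 Gt C

τ = M₀/F₀ = 2066/91.90 = 22.48 yr; rate constant k = 1/τ.
New steady state M_∞ = F₁/k = F₁·τ = 196.2 × 22.48 = 4410.8 Gt C.
M(t) = M_∞ + (M₀ − M_∞)·e^(−t/τ); t/τ = 12.4/22.48 = 0.5516, so e^(−t/τ) = 0.5760.
M(t) = 4410.8 − 2345 × 0.5760 = 3060.1 Gt C.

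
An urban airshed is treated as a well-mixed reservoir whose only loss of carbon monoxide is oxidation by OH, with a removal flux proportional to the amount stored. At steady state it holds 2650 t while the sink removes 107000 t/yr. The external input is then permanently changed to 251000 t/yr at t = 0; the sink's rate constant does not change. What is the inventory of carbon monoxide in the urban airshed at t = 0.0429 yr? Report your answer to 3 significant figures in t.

5590 t

Residence time τ = M₀/F₀ = 0.02477 yr. The eventual steady state is M_∞ = M₀·(F₁/F₀) = 2650 × 251000/107000 = 6216.4 t.
The anomaly ΔM(t) = M(t) − M_∞ decays as ΔM₀·e^(−t/τ) with ΔM₀ = 2650 − 6216.4 = −3566 t.
At t = 0.0429 yr, e^(−t/τ) = e^(−1.732) = 0.1769, so ΔM = −630.9 t and M = 6216.4 − 630.9 = 5585.5 t.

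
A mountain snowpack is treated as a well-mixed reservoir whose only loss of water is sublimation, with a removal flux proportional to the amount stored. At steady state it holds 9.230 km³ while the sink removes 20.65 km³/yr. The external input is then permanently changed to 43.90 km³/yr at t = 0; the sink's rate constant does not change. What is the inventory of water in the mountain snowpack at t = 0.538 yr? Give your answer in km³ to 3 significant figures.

16.5 km³

τ = M₀/F₀ = 9.230/20.65 = 0.4470 yr; rate constant k = 1/τ.
New steady state M_∞ = F₁/k = F₁·τ = 43.90 × 0.4470 = 19.622 km³.
M(t) = M_∞ + (M₀ − M_∞)·e^(−t/τ); t/τ = 0.538/0.4470 = 1.204, so e^(−t/τ) = 0.3001.
M(t) = 19.622 − 10.39 × 0.3001 = 16.503 km³.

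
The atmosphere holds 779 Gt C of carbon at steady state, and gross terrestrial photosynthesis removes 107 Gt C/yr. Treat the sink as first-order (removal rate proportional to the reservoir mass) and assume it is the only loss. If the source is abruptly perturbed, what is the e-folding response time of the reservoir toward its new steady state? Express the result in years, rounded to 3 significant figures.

7.28 yr

For a linear reservoir the response time equals the residence time τ = M/F.
τ = 779 / 107 = 7.280 yr.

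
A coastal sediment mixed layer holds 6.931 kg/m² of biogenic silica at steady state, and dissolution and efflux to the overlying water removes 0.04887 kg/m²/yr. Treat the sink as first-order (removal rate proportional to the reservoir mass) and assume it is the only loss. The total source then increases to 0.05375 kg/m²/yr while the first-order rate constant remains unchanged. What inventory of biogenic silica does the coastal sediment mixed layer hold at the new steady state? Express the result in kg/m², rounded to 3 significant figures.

Rate constant k = F/M = 0.04887 / 6.931 = 0.007051 yr⁻¹.
At the new steady state, source = k·M_new ⇒ M_new = 0.05375 / 0.007051 = 7.623 kg/m².
(Equivalently M_new = M × F_new/F_old = 6.931 × 0.05375/0.04887.)

7.62 kg/m²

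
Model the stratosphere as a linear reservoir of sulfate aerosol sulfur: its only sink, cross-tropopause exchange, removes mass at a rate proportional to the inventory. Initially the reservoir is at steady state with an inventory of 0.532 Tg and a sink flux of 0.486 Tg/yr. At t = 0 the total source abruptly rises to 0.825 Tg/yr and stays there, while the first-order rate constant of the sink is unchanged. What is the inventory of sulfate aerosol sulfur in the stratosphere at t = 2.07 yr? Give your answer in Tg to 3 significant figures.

τ = M₀/F₀ = 0.532/0.486 = 1.095 yr; rate constant k = 1/τ.
New steady state M_∞ = F₁/k = F₁·τ = 0.825 × 1.095 = 0.90309 Tg.
M(t) = M_∞ + (M₀ − M_∞)·e^(−t/τ); t/τ = 2.07/1.095 = 1.891, so e^(−t/τ) = 0.1509.
M(t) = 0.90309 − 0.3711 × 0.1509 = 0.84708 Tg.

0.847 Tg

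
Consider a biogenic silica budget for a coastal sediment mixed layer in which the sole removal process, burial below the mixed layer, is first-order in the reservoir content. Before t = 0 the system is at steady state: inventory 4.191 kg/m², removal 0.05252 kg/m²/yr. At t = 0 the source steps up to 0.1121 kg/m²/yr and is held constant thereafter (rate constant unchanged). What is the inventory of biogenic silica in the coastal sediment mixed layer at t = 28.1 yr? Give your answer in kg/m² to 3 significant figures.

5.60 kg/m²

The sink rate constant is k = F₀/M₀ = 0.05252/4.191 = 0.01253 yr⁻¹.
Solving dM/dt = F₁ − kM with M(0) = M₀ gives M(t) = F₁/k + (M₀ − F₁/k)·e^(−kt).
F₁/k = 0.1121/0.01253 = 8.9454 kg/m²; kt = 0.01253 × 28.1 = 0.3521, e^(−kt) = 0.7032.
M(28.1) = 8.9454 + (4.191 − 8.9454) × 0.7032 = 8.9454 − 3.343 = 5.6022 kg/m².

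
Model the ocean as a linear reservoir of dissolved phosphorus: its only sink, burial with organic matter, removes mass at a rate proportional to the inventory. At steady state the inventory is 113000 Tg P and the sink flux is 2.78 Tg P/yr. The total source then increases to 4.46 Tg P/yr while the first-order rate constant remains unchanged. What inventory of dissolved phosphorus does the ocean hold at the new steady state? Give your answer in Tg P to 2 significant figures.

Rate constant k = F/M = 2.78 / 113000 = 2.460×10^-5 yr⁻¹.
At the new steady state, source = k·M_new ⇒ M_new = 4.46 / 2.460×10^-5 = 181300 Tg P.
(Equivalently M_new = M × F_new/F_old = 113000 × 4.46/2.78.)

180000 Tg P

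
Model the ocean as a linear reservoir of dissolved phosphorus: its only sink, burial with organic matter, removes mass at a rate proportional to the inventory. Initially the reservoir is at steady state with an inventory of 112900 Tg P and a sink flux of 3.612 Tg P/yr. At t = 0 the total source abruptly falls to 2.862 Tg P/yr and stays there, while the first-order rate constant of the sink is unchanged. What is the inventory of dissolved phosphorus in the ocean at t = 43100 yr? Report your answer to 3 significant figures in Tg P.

The sink rate constant is k = F₀/M₀ = 3.612/112900 = 3.199×10^-5 yr⁻¹.
Solving dM/dt = F₁ − kM with M(0) = M₀ gives M(t) = F₁/k + (M₀ − F₁/k)·e^(−kt).
F₁/k = 2.862/3.199×10^-5 = 89457 Tg P; kt = 3.199×10^-5 × 43100 = 1.379, e^(−kt) = 0.2519.
M(43100) = 89457 + (112900 − 89457) × 0.2519 = 89457 + 5904 = 95362 Tg P.

95400 Tg P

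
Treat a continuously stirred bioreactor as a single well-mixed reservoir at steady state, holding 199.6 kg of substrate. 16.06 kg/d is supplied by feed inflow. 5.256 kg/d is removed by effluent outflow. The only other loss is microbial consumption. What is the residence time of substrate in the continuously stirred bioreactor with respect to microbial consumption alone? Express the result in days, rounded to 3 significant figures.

At steady state ΣF_in = ΣF_out.
ΣF_in = 16.060 kg/d.
Microbial consumption flux = ΣF_in − (5.256) = 16.060 − 5.256 = 10.80 kg/d.
τ = M / F = 199.6 / 10.80 = 18.47 d.

18.5 d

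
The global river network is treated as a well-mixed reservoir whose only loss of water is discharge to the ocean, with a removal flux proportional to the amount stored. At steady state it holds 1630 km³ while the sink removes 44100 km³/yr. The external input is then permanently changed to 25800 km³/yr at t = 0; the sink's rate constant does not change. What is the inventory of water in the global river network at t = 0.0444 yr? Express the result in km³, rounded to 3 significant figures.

Residence time τ = M₀/F₀ = 0.03696 yr. The eventual steady state is M_∞ = M₀·(F₁/F₀) = 1630 × 25800/44100 = 953.61 km³.
The anomaly ΔM(t) = M(t) − M_∞ decays as ΔM₀·e^(−t/τ) with ΔM₀ = 1630 − 953.61 = 676.4 km³.
At t = 0.0444 yr, e^(−t/τ) = e^(−1.201) = 0.3008, so ΔM = 203.5 km³ and M = 953.61 + 203.5 = 1157.1 km³.

1160 km³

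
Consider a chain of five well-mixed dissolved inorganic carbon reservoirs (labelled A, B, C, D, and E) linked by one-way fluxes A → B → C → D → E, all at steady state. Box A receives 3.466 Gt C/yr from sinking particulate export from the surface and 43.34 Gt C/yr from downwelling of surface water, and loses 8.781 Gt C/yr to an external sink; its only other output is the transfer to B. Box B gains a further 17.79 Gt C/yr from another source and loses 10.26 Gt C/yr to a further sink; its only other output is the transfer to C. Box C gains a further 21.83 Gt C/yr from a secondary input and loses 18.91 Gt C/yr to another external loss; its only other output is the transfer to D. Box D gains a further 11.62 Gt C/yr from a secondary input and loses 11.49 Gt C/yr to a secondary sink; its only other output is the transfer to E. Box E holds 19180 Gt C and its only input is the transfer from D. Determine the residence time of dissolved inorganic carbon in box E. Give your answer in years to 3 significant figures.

Box A: F(A→B) = (3.466 + 43.34) − 8.781 = 38.025 Gt C/yr.
Box B: F(B→C) = (38.025 + 17.79) − 10.26 = 45.555 Gt C/yr.
Box C: F(C→D) = (45.555 + 21.83) − 18.91 = 48.475 Gt C/yr.
Box D: F(D→E) = (48.475 + 11.62) − 11.49 = 48.605 Gt C/yr.
Box E throughput = its input = 48.605 Gt C/yr; τ = 19180 / 48.605 = 394.6 yr.

395 yr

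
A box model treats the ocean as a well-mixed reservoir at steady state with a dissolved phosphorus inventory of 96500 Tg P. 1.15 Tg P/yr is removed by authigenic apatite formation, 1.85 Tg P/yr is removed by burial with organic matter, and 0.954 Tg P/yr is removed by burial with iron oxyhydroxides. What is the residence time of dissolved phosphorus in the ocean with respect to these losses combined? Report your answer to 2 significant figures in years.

Total removal = 1.150 + 1.850 + 0.9540 = 3.9540 Tg P/yr.
τ = M / ΣF_out = 96500 / 3.9540 = 24410 yr.

24000 yr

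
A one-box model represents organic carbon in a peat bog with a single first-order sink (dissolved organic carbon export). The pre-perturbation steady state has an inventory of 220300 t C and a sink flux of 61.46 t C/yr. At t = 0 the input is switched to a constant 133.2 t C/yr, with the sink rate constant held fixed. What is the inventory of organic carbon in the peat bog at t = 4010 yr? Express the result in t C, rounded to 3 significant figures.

393000 t C

Residence time τ = M₀/F₀ = 3584 yr. The eventual steady state is M_∞ = M₀·(F₁/F₀) = 220300 × 133.2/61.46 = 477450 t C.
The anomaly ΔM(t) = M(t) − M_∞ decays as ΔM₀·e^(−t/τ) with ΔM₀ = 220300 − 477450 = −257100 t C.
At t = 4010 yr, e^(−t/τ) = e^(−1.119) = 0.3267, so ΔM = −84010 t C and M = 477450 − 84010 = 393440 t C.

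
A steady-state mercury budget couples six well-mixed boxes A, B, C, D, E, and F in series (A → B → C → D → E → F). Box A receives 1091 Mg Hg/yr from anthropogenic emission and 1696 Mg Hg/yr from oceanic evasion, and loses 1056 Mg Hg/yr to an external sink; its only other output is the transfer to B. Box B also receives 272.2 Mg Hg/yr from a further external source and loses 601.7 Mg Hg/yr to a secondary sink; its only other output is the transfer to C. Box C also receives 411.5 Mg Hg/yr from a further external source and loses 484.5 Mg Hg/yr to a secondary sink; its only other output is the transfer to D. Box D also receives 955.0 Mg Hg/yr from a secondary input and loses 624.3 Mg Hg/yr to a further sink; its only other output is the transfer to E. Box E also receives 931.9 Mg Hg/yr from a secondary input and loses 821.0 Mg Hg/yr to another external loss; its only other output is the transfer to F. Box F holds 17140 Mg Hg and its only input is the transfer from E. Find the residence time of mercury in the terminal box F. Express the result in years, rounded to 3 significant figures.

Box A: F(A→B) = (1091 + 1696) − 1056 = 1731.0 Mg Hg/yr.
Box B: F(B→C) = (1731.0 + 272.2) − 601.7 = 1401.5 Mg Hg/yr.
Box C: F(C→D) = (1401.5 + 411.5) − 484.5 = 1328.5 Mg Hg/yr.
Box D: F(D→E) = (1328.5 + 955.0) − 624.3 = 1659.2 Mg Hg/yr.
Box E: F(E→F) = (1659.2 + 931.9) − 821.0 = 1770.1 Mg Hg/yr.
Box F throughput = its input = 1770.1 Mg Hg/yr; τ = 17140 / 1770.1 = 9.683 yr.

9.68 yr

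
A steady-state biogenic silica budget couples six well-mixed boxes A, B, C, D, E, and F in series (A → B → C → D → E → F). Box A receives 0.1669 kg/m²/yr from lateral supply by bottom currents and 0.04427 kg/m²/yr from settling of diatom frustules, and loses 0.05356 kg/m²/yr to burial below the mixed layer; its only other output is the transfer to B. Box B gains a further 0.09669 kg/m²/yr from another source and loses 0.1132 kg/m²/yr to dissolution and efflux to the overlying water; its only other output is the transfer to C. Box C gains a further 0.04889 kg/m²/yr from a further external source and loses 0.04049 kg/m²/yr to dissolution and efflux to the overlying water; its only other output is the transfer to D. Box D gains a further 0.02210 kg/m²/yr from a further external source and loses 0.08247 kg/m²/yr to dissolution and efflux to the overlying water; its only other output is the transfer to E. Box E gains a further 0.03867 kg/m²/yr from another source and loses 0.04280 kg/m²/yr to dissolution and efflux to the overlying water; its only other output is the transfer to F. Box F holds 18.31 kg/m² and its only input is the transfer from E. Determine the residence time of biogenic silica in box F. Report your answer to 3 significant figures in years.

215 yr

Box A: F(A→B) = (0.1669 + 0.04427) − 0.05356 = 0.15761 kg/m²/yr.
Box B: F(B→C) = (0.15761 + 0.09669) − 0.1132 = 0.14110 kg/m²/yr.
Box C: F(C→D) = (0.14110 + 0.04889) − 0.04049 = 0.14950 kg/m²/yr.
Box D: F(D→E) = (0.14950 + 0.02210) − 0.08247 = 0.089130 kg/m²/yr.
Box E: F(E→F) = (0.089130 + 0.03867) − 0.04280 = 0.085000 kg/m²/yr.
Box F throughput = its input = 0.085000 kg/m²/yr; τ = 18.31 / 0.085000 = 215.4 yr.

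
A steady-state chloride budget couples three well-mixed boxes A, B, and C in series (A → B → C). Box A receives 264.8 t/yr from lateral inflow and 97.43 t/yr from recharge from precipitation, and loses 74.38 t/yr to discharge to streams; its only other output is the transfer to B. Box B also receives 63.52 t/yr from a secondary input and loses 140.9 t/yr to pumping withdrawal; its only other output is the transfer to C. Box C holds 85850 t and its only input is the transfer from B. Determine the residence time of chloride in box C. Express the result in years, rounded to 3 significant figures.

408 yr

Box A: F(A→B) = (264.8 + 97.43) − 74.38 = 287.85 t/yr.
Box B: F(B→C) = (287.85 + 63.52) − 140.9 = 210.47 t/yr.
Box C throughput = its input = 210.47 t/yr; τ = 85850 / 210.47 = 407.9 yr.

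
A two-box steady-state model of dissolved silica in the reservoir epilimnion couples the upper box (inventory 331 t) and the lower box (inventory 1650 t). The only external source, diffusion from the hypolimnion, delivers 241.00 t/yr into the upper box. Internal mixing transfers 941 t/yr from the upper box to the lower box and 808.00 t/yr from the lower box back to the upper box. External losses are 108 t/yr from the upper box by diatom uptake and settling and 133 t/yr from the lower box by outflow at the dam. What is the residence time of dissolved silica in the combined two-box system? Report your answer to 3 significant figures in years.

For the system as a whole, the A↔B exchange is internal and contributes nothing to the throughput; only the external sinks remove mass.
M_total = 331 + 1650 = 1981.0 t.
ΣF_external_out = 108 + 133 = 241.00 t/yr.
τ = M_total / ΣF_ext = 1981.0 / 241.00 = 8.220 yr.

8.22 yr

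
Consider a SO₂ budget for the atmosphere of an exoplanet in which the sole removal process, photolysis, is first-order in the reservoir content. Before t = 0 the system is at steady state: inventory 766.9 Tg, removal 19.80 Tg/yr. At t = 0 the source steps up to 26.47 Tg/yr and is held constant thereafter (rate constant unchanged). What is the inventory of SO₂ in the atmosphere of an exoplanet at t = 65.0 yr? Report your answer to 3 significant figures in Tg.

τ = M₀/F₀ = 766.9/19.80 = 38.73 yr; rate constant k = 1/τ.
New steady state M_∞ = F₁/k = F₁·τ = 26.47 × 38.73 = 1025.2 Tg.
M(t) = M_∞ + (M₀ − M_∞)·e^(−t/τ); t/τ = 65.0/38.73 = 1.678, so e^(−t/τ) = 0.1867.
M(t) = 1025.2 − 258.3 × 0.1867 = 977.01 Tg.

977 Tg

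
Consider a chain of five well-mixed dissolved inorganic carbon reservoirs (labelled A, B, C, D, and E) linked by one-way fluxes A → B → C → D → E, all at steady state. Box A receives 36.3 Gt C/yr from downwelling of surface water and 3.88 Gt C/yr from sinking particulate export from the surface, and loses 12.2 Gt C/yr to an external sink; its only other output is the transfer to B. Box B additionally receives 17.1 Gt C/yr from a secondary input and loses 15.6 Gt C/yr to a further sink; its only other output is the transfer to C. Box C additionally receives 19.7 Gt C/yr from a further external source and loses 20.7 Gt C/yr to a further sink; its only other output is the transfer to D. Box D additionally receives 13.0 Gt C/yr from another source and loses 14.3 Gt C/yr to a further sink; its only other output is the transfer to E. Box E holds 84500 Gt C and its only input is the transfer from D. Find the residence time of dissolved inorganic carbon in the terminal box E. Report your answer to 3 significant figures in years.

Box A: F(A→B) = (36.3 + 3.88) − 12.2 = 27.980 Gt C/yr.
Box B: F(B→C) = (27.980 + 17.1) − 15.6 = 29.480 Gt C/yr.
Box C: F(C→D) = (29.480 + 19.7) − 20.7 = 28.480 Gt C/yr.
Box D: F(D→E) = (28.480 + 13.0) − 14.3 = 27.180 Gt C/yr.
Box E throughput = its input = 27.180 Gt C/yr; τ = 84500 / 27.180 = 3109 yr.

3110 yr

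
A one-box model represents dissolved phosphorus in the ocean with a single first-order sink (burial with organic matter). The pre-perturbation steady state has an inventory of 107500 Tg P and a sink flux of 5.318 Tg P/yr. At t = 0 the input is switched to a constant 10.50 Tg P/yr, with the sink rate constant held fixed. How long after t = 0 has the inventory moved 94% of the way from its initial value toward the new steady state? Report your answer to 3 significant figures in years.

τ = M₀/F₀ = 107500/5.318 = 20210 yr.
The remaining gap fraction is e^(−t/τ); 94% covered ⇒ e^(−t/τ) = 0.0600.
t = −τ ln(0.0600) = 20210 × 2.813 = 56870 yr.

56900 yr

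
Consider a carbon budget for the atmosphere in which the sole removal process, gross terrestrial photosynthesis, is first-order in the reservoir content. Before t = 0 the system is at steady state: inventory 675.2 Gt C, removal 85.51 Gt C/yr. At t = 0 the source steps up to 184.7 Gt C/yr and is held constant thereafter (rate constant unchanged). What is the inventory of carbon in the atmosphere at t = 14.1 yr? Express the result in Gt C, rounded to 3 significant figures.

The sink rate constant is k = F₀/M₀ = 85.51/675.2 = 0.1266 yr⁻¹.
Solving dM/dt = F₁ − kM with M(0) = M₀ gives M(t) = F₁/k + (M₀ − F₁/k)·e^(−kt).
F₁/k = 184.7/0.1266 = 1458.4 Gt C; kt = 0.1266 × 14.1 = 1.786, e^(−kt) = 0.1677.
M(14.1) = 1458.4 + (675.2 − 1458.4) × 0.1677 = 1458.4 − 131.3 = 1327.1 Gt C.

1330 Gt C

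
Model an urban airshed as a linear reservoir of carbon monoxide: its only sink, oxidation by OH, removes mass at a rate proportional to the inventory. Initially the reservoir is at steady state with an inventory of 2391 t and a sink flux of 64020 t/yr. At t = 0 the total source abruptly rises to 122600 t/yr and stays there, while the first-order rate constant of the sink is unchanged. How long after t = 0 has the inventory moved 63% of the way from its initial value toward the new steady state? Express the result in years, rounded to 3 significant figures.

0.0371 yr

τ = M₀/F₀ = 2391/64020 = 0.03735 yr.
The remaining gap fraction is e^(−t/τ); 63% covered ⇒ e^(−t/τ) = 0.370.
t = −τ ln(0.370) = 0.03735 × 0.9943 = 0.03713 yr.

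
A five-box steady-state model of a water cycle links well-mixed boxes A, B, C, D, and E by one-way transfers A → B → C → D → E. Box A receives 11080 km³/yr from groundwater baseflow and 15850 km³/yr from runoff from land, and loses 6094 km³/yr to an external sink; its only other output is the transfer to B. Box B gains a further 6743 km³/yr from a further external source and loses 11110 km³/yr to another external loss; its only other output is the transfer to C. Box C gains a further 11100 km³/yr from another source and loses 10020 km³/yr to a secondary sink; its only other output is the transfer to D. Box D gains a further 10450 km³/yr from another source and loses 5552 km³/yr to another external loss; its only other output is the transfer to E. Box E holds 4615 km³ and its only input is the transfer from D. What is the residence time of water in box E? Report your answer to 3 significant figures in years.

0.206 yr

Box A: F(A→B) = (11080 + 15850) − 6094 = 20836 km³/yr.
Box B: F(B→C) = (20836 + 6743) − 11110 = 16469 km³/yr.
Box C: F(C→D) = (16469 + 11100) − 10020 = 17549 km³/yr.
Box D: F(D→E) = (17549 + 10450) − 5552 = 22447 km³/yr.
Box E throughput = its input = 22447 km³/yr; τ = 4615 / 22447 = 0.2056 yr.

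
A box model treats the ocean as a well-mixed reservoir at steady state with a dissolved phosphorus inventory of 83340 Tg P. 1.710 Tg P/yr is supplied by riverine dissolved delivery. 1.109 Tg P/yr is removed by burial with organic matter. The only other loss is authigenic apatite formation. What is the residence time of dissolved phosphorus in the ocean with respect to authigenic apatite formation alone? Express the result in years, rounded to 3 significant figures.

139000 yr

At steady state ΣF_in = ΣF_out.
ΣF_in = 1.7100 Tg P/yr.
Authigenic apatite formation flux = ΣF_in − (1.109) = 1.7100 − 1.109 = 0.6010 Tg P/yr.
τ = M / F = 83340 / 0.6010 = 138700 yr.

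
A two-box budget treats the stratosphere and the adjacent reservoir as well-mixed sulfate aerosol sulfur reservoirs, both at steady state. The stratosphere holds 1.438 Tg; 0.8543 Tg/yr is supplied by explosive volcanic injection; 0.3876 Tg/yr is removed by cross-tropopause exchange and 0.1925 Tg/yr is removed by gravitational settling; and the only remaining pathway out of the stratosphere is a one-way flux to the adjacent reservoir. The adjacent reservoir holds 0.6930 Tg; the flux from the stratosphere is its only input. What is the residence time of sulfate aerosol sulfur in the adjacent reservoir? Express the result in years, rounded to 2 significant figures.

2.5 yr

Balance the stratosphere: ΣF_in = 0.85430 Tg/yr.
Flux to the adjacent reservoir = ΣF_in − (0.3876 + 0.1925) = 0.27420 Tg/yr.
At steady state the output of the adjacent reservoir equals its input, 0.27420 Tg/yr.
τ = M / F = 0.6930 / 0.27420 = 2.527 yr.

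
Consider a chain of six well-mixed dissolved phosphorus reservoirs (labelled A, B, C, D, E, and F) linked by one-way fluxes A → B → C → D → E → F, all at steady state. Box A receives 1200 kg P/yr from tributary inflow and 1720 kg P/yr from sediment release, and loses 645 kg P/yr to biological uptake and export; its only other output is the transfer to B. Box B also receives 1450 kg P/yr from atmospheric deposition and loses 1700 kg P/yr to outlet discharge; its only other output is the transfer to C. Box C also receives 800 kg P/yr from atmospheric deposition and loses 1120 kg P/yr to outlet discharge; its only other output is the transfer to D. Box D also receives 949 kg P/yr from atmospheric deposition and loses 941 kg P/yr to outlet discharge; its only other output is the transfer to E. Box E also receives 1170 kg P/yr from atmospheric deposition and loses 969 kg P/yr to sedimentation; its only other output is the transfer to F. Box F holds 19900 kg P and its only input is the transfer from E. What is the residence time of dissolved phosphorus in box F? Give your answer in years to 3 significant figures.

10.4 yr

Box A: F(A→B) = (1200 + 1720) − 645 = 2275.0 kg P/yr.
Box B: F(B→C) = (2275.0 + 1450) − 1700 = 2025.0 kg P/yr.
Box C: F(C→D) = (2025.0 + 800) − 1120 = 1705.0 kg P/yr.
Box D: F(D→E) = (1705.0 + 949) − 941 = 1713.0 kg P/yr.
Box E: F(E→F) = (1713.0 + 1170) − 969 = 1914.0 kg P/yr.
Box F throughput = its input = 1914.0 kg P/yr; τ = 19900 / 1914.0 = 10.40 yr.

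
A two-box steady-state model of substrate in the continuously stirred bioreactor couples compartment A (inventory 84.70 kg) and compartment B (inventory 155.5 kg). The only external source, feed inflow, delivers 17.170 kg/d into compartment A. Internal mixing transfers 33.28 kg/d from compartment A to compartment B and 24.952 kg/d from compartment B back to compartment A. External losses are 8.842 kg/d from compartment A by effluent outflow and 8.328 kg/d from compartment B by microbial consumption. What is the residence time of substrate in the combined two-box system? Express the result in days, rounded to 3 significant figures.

14.0 d

For the system as a whole, the A↔B exchange is internal and contributes nothing to the throughput; only the external sinks remove mass.
M_total = 84.70 + 155.5 = 240.20 kg.
ΣF_external_out = 8.842 + 8.328 = 17.170 kg/d.
τ = M_total / ΣF_ext = 240.20 / 17.170 = 13.99 d.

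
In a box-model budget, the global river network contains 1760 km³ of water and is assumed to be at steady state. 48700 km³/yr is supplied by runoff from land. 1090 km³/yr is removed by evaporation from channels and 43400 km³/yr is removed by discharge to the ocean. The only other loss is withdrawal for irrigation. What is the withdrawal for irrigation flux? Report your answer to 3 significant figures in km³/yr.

4210 km³/yr

At steady state ΣF_in = ΣF_out.
ΣF_in = 48700 km³/yr.
Withdrawal for irrigation flux = ΣF_in − (1090 + 43400) = 48700 − 44490 = 4210 km³/yr.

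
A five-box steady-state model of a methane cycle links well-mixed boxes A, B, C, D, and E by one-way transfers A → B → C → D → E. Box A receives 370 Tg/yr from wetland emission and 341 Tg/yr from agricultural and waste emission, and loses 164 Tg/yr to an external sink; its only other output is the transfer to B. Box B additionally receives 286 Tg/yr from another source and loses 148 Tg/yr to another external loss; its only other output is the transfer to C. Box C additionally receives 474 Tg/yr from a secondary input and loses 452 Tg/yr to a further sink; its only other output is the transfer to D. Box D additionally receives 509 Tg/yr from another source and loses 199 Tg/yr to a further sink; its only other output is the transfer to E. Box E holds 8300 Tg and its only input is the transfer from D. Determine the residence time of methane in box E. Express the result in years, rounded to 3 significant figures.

8.16 yr

Box A: F(A→B) = (370 + 341) − 164 = 547.00 Tg/yr.
Box B: F(B→C) = (547.00 + 286) − 148 = 685.00 Tg/yr.
Box C: F(C→D) = (685.00 + 474) − 452 = 707.00 Tg/yr.
Box D: F(D→E) = (707.00 + 509) − 199 = 1017.0 Tg/yr.
Box E throughput = its input = 1017.0 Tg/yr; τ = 8300 / 1017.0 = 8.161 yr.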